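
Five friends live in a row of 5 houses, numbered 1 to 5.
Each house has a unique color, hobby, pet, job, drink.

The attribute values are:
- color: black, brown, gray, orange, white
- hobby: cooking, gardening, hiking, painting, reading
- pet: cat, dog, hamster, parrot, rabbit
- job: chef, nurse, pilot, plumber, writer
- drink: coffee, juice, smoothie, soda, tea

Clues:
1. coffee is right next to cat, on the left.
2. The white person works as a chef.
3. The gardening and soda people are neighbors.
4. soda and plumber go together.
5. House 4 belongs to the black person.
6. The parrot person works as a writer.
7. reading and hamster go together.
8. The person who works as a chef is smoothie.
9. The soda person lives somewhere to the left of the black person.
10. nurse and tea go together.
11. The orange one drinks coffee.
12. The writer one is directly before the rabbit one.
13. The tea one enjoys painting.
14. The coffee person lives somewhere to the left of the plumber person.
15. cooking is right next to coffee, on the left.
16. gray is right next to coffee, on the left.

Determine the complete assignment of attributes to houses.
Solution:

House | Color | Hobby | Pet | Job | Drink
-----------------------------------------
  1   | gray | cooking | parrot | writer | juice
  2   | orange | gardening | rabbit | pilot | coffee
  3   | brown | hiking | cat | plumber | soda
  4   | black | painting | dog | nurse | tea
  5   | white | reading | hamster | chef | smoothie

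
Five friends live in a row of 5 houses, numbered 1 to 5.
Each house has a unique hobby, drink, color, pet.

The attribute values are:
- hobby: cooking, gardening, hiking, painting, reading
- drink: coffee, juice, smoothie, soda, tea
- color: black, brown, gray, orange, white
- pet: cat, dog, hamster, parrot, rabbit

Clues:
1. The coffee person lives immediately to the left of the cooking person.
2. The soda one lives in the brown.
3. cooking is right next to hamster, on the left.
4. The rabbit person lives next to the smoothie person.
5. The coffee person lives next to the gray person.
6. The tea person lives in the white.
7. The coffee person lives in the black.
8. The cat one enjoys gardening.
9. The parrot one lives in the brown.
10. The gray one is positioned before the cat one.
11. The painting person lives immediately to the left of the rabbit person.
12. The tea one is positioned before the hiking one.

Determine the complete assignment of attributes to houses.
Solution:

House | Hobby | Drink | Color | Pet
-----------------------------------
  1   | painting | coffee | black | dog
  2   | cooking | juice | gray | rabbit
  3   | reading | smoothie | orange | hamster
  4   | gardening | tea | white | cat
  5   | hiking | soda | brown | parrot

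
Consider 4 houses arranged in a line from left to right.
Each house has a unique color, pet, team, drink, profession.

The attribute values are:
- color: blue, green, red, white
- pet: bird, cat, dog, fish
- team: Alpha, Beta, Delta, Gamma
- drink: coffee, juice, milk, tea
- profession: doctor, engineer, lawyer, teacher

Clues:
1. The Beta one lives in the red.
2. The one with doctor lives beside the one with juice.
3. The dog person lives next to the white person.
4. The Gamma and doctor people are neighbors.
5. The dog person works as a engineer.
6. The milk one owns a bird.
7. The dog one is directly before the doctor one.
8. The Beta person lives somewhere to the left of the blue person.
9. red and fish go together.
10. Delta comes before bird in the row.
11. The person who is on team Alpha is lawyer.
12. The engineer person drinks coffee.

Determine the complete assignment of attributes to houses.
Solution:

House | Color | Pet | Team | Drink | Profession
-----------------------------------------------
  1   | green | dog | Gamma | coffee | engineer
  2   | white | cat | Delta | tea | doctor
  3   | red | fish | Beta | juice | teacher
  4   | blue | bird | Alpha | milk | lawyer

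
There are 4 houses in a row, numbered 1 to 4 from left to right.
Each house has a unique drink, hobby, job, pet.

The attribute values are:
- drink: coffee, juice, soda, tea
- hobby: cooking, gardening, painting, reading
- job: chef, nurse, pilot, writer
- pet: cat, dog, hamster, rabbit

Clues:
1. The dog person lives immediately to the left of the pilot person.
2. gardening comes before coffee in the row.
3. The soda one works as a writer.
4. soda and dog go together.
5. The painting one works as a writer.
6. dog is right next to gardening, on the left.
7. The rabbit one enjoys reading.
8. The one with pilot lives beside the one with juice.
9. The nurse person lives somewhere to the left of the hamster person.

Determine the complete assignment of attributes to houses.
Solution:

House | Drink | Hobby | Job | Pet
---------------------------------
  1   | soda | painting | writer | dog
  2   | tea | gardening | pilot | cat
  3   | juice | reading | nurse | rabbit
  4   | coffee | cooking | chef | hamster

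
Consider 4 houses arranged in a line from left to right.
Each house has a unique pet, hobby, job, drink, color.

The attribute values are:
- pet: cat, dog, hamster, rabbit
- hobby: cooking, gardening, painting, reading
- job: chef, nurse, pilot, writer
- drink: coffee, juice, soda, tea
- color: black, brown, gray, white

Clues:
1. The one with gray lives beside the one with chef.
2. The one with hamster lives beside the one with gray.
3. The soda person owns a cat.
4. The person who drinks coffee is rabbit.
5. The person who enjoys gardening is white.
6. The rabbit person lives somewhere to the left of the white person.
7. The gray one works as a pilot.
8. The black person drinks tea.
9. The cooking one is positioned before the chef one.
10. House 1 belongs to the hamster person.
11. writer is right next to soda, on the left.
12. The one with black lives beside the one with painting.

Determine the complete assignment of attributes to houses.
Solution:

House | Pet | Hobby | Job | Drink | Color
-----------------------------------------
  1   | hamster | cooking | writer | tea | black
  2   | cat | painting | pilot | soda | gray
  3   | rabbit | reading | chef | coffee | brown
  4   | dog | gardening | nurse | juice | white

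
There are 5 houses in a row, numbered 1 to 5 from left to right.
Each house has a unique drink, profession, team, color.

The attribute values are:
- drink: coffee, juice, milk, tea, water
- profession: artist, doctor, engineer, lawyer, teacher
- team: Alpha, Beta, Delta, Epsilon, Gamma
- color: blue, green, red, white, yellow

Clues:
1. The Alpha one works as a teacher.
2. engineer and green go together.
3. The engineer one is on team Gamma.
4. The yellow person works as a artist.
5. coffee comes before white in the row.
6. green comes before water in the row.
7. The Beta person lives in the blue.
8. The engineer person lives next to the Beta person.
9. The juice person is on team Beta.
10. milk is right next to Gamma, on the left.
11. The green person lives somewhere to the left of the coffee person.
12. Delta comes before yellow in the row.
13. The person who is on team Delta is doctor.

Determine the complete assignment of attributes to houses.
Solution:

House | Drink | Profession | Team | Color
-----------------------------------------
  1   | milk | doctor | Delta | red
  2   | tea | engineer | Gamma | green
  3   | juice | lawyer | Beta | blue
  4   | coffee | artist | Epsilon | yellow
  5   | water | teacher | Alpha | white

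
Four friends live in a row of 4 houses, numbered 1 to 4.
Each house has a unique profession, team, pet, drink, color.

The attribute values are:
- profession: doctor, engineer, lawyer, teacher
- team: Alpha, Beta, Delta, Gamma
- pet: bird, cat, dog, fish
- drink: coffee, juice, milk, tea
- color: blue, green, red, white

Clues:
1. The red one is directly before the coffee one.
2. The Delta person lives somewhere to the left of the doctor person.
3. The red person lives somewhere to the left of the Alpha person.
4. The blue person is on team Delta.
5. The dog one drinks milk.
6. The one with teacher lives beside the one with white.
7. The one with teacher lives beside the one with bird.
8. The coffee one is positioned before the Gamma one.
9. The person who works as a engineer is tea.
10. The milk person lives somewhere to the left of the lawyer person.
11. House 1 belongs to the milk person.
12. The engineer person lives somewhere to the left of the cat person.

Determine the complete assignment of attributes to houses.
Solution:

House | Profession | Team | Pet | Drink | Color
-----------------------------------------------
  1   | teacher | Beta | dog | milk | red
  2   | lawyer | Alpha | bird | coffee | white
  3   | engineer | Delta | fish | tea | blue
  4   | doctor | Gamma | cat | juice | green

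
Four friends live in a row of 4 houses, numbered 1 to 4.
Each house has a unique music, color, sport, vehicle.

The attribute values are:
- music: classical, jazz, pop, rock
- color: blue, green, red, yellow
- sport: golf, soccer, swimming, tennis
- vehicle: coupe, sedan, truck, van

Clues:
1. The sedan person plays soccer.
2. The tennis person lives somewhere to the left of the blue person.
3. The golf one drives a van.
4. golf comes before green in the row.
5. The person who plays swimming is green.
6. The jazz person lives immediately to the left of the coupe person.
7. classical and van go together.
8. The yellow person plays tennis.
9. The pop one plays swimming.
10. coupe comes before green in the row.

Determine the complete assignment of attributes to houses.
Solution:

House | Music | Color | Sport | Vehicle
---------------------------------------
  1   | jazz | red | soccer | sedan
  2   | rock | yellow | tennis | coupe
  3   | classical | blue | golf | van
  4   | pop | green | swimming | truck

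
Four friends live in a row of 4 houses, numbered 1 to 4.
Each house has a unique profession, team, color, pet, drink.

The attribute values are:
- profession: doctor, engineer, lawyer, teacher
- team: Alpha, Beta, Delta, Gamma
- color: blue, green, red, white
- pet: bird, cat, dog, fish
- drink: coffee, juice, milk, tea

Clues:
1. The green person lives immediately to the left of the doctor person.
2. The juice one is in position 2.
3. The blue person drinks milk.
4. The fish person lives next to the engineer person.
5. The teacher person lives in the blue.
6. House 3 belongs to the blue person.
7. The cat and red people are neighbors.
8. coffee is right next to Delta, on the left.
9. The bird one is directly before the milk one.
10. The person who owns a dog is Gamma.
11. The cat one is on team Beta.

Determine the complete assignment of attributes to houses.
Solution:

House | Profession | Team | Color | Pet | Drink
-----------------------------------------------
  1   | lawyer | Beta | green | cat | coffee
  2   | doctor | Delta | red | bird | juice
  3   | teacher | Alpha | blue | fish | milk
  4   | engineer | Gamma | white | dog | tea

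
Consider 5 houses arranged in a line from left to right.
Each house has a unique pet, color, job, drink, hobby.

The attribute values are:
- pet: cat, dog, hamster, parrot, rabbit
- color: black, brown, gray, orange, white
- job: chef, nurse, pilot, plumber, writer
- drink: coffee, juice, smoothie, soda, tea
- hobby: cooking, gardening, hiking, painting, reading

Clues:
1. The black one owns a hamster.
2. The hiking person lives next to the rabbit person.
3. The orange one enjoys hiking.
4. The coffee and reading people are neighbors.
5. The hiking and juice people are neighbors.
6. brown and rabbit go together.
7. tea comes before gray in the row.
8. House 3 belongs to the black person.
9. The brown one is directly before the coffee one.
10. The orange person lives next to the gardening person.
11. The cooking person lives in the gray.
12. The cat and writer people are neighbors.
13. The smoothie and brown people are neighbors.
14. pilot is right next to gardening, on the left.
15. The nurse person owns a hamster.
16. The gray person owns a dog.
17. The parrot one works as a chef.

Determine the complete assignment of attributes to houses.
Solution:

House | Pet | Color | Job | Drink | Hobby
-----------------------------------------
  1   | cat | orange | pilot | smoothie | hiking
  2   | rabbit | brown | writer | juice | gardening
  3   | hamster | black | nurse | coffee | painting
  4   | parrot | white | chef | tea | reading
  5   | dog | gray | plumber | soda | cooking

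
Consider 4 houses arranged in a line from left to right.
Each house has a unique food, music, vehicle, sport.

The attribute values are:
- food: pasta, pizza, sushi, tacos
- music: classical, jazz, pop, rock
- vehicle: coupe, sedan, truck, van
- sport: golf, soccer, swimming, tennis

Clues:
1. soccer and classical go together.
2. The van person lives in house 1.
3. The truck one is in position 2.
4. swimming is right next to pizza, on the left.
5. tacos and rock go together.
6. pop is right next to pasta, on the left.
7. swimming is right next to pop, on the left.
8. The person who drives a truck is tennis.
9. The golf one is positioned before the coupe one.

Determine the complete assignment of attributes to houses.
Solution:

House | Food | Music | Vehicle | Sport
--------------------------------------
  1   | tacos | rock | van | swimming
  2   | pizza | pop | truck | tennis
  3   | pasta | jazz | sedan | golf
  4   | sushi | classical | coupe | soccer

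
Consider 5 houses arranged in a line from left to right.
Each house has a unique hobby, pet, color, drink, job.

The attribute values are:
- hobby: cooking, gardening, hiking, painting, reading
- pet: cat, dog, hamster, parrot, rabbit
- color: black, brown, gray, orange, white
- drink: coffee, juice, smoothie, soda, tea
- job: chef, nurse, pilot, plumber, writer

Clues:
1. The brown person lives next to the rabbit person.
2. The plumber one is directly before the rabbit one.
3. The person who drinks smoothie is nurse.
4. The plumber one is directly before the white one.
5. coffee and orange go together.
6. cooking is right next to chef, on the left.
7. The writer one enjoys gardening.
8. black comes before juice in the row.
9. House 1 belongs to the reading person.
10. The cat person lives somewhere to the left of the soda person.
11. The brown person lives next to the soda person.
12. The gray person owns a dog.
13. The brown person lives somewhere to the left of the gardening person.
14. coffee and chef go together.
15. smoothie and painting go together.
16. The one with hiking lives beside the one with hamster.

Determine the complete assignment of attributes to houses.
Solution:

House | Hobby | Pet | Color | Drink | Job
-----------------------------------------
  1   | reading | cat | brown | tea | plumber
  2   | cooking | rabbit | white | soda | pilot
  3   | hiking | parrot | orange | coffee | chef
  4   | painting | hamster | black | smoothie | nurse
  5   | gardening | dog | gray | juice | writer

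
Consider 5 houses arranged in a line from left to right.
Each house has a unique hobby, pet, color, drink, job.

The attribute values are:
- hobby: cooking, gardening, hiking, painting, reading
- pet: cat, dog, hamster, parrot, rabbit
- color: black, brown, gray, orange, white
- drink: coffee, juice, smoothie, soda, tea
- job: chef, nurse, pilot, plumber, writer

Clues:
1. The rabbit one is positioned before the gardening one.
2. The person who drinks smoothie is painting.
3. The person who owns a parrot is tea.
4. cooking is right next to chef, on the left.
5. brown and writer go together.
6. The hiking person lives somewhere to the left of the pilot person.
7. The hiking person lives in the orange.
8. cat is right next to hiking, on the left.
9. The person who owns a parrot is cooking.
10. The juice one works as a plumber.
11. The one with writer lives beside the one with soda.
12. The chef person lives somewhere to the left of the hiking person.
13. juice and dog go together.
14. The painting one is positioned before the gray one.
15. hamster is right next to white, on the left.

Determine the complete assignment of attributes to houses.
Solution:

House | Hobby | Pet | Color | Drink | Job
-----------------------------------------
  1   | cooking | parrot | brown | tea | writer
  2   | reading | cat | black | soda | chef
  3   | hiking | hamster | orange | coffee | nurse
  4   | painting | rabbit | white | smoothie | pilot
  5   | gardening | dog | gray | juice | plumber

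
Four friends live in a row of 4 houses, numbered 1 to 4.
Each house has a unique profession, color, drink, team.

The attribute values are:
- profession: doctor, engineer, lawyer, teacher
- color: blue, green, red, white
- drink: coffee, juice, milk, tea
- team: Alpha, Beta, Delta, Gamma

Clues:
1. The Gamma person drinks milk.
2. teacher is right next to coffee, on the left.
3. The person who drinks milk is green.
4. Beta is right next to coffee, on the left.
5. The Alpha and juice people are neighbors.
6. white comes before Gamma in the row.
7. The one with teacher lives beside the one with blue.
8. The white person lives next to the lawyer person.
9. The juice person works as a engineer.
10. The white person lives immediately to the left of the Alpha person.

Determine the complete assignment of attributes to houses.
Solution:

House | Profession | Color | Drink | Team
-----------------------------------------
  1   | teacher | white | tea | Beta
  2   | lawyer | blue | coffee | Alpha
  3   | engineer | red | juice | Delta
  4   | doctor | green | milk | Gamma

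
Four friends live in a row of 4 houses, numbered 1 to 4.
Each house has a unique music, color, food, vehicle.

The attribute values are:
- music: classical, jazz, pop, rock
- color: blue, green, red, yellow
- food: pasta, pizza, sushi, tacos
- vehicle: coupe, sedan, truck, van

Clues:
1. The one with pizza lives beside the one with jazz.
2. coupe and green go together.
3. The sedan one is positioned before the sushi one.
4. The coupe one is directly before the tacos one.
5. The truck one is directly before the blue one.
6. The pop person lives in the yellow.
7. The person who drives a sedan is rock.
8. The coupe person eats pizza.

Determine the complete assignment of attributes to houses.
Solution:

House | Music | Color | Food | Vehicle
--------------------------------------
  1   | classical | green | pizza | coupe
  2   | jazz | red | tacos | truck
  3   | rock | blue | pasta | sedan
  4   | pop | yellow | sushi | van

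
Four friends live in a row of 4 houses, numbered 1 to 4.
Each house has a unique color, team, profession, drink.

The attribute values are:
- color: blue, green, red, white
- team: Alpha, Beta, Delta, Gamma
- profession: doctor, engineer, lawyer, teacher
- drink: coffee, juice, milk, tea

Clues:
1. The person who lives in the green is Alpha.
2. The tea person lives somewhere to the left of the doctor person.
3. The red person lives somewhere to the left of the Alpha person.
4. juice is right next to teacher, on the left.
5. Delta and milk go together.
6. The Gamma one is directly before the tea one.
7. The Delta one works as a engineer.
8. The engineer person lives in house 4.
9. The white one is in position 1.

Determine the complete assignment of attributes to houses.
Solution:

House | Color | Team | Profession | Drink
-----------------------------------------
  1   | white | Gamma | lawyer | juice
  2   | red | Beta | teacher | tea
  3   | green | Alpha | doctor | coffee
  4   | blue | Delta | engineer | milk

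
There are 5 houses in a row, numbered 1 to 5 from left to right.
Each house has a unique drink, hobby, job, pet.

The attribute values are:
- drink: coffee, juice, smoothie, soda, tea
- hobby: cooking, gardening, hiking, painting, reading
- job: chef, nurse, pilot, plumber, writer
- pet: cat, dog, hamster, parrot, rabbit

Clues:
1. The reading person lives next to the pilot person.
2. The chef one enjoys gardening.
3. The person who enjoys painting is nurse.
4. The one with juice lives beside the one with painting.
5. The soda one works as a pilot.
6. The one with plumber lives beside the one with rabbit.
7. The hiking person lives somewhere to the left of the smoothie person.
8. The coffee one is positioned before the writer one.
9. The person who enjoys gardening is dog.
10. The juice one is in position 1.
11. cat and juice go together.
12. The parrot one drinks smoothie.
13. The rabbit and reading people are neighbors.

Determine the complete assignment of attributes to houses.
Solution:

House | Drink | Hobby | Job | Pet
---------------------------------
  1   | juice | hiking | plumber | cat
  2   | coffee | painting | nurse | rabbit
  3   | smoothie | reading | writer | parrot
  4   | soda | cooking | pilot | hamster
  5   | tea | gardening | chef | dog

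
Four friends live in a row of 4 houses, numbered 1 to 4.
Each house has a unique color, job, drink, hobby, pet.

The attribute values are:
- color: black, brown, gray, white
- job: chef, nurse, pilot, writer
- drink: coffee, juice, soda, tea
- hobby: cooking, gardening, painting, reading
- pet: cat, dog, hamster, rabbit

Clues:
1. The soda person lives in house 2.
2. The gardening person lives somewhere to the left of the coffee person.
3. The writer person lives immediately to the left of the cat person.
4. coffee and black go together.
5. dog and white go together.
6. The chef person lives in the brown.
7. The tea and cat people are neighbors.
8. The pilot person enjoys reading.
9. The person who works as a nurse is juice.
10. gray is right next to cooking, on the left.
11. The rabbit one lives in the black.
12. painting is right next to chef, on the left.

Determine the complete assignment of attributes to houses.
Solution:

House | Color | Job | Drink | Hobby | Pet
-----------------------------------------
  1   | gray | writer | tea | painting | hamster
  2   | brown | chef | soda | cooking | cat
  3   | white | nurse | juice | gardening | dog
  4   | black | pilot | coffee | reading | rabbit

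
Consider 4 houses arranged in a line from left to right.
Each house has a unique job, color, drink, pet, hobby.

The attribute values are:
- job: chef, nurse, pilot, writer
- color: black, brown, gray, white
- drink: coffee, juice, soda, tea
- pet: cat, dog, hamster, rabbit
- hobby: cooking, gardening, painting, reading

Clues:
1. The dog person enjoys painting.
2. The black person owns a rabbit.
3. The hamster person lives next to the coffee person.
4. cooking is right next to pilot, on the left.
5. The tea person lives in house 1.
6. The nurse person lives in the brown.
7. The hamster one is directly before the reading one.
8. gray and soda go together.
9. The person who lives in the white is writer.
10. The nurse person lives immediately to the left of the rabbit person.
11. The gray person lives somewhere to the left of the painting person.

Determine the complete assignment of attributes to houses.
Solution:

House | Job | Color | Drink | Pet | Hobby
-----------------------------------------
  1   | nurse | brown | tea | hamster | cooking
  2   | pilot | black | coffee | rabbit | reading
  3   | chef | gray | soda | cat | gardening
  4   | writer | white | juice | dog | painting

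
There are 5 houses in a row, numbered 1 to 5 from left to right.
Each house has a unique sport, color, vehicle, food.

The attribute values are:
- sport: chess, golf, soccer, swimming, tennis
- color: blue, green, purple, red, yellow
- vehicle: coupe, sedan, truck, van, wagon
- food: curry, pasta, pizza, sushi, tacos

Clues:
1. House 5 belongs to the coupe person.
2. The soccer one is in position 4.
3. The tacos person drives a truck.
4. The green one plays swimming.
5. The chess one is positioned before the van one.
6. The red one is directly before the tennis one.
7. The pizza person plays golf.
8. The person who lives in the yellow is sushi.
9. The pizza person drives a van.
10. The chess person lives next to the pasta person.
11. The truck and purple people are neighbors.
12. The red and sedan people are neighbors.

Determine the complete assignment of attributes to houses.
Solution:

House | Sport | Color | Vehicle | Food
--------------------------------------
  1   | chess | red | truck | tacos
  2   | tennis | purple | sedan | pasta
  3   | golf | blue | van | pizza
  4   | soccer | yellow | wagon | sushi
  5   | swimming | green | coupe | curry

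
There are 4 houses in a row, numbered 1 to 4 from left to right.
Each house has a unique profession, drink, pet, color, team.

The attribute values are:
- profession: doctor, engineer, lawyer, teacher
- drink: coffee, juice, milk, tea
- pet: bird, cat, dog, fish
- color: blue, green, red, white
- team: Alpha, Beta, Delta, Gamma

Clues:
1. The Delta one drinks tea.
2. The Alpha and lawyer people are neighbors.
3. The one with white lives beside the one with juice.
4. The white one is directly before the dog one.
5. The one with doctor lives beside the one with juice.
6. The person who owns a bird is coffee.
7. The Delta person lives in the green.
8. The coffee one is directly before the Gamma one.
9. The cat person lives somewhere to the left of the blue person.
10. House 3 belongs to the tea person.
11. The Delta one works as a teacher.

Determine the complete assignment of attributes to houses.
Solution:

House | Profession | Drink | Pet | Color | Team
-----------------------------------------------
  1   | doctor | coffee | bird | white | Alpha
  2   | lawyer | juice | dog | red | Gamma
  3   | teacher | tea | cat | green | Delta
  4   | engineer | milk | fish | blue | Beta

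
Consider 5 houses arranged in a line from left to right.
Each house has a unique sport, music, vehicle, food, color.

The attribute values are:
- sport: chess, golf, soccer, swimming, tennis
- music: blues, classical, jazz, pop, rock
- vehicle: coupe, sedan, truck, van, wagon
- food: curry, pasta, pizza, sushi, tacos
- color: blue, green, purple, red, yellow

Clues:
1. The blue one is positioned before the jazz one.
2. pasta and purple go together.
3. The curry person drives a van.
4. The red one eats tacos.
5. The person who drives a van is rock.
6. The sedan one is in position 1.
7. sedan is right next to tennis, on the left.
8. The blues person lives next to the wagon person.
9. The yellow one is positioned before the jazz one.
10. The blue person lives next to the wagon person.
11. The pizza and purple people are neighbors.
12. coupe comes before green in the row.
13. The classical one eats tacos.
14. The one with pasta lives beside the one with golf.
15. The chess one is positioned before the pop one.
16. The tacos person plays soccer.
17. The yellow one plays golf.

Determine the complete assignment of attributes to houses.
Solution:

House | Sport | Music | Vehicle | Food | Color
----------------------------------------------
  1   | chess | blues | sedan | pizza | blue
  2   | tennis | pop | wagon | pasta | purple
  3   | golf | rock | van | curry | yellow
  4   | soccer | classical | coupe | tacos | red
  5   | swimming | jazz | truck | sushi | green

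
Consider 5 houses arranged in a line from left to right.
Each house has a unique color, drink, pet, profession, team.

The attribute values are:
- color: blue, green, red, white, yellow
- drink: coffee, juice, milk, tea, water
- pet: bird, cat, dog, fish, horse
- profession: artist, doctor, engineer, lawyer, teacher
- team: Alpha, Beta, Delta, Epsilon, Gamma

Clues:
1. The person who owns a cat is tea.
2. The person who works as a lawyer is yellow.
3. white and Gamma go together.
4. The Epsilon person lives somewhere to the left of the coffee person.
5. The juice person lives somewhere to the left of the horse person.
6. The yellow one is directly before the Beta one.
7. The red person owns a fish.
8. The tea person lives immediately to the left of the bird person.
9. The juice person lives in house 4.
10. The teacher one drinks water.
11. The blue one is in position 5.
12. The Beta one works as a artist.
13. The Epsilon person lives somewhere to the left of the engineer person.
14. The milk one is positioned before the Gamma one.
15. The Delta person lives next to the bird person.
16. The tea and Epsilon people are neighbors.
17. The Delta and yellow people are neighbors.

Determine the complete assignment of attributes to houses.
Solution:

House | Color | Drink | Pet | Profession | Team
-----------------------------------------------
  1   | green | tea | cat | doctor | Delta
  2   | yellow | milk | bird | lawyer | Epsilon
  3   | red | coffee | fish | artist | Beta
  4   | white | juice | dog | engineer | Gamma
  5   | blue | water | horse | teacher | Alpha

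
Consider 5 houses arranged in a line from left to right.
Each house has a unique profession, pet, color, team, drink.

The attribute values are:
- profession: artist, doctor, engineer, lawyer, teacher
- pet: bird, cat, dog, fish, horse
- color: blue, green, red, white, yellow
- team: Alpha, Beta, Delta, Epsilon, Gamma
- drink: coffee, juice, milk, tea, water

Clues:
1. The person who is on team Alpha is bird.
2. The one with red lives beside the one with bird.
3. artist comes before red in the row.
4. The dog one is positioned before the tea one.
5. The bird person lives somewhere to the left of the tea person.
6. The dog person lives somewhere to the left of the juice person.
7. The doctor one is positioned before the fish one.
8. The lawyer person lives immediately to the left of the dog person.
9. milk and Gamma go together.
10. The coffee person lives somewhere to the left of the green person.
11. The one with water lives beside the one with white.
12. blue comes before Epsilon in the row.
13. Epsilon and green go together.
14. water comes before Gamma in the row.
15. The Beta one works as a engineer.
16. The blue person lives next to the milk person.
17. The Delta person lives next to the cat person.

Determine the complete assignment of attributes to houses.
Solution:

House | Profession | Pet | Color | Team | Drink
-----------------------------------------------
  1   | artist | horse | blue | Delta | water
  2   | lawyer | cat | white | Gamma | milk
  3   | engineer | dog | red | Beta | coffee
  4   | doctor | bird | yellow | Alpha | juice
  5   | teacher | fish | green | Epsilon | tea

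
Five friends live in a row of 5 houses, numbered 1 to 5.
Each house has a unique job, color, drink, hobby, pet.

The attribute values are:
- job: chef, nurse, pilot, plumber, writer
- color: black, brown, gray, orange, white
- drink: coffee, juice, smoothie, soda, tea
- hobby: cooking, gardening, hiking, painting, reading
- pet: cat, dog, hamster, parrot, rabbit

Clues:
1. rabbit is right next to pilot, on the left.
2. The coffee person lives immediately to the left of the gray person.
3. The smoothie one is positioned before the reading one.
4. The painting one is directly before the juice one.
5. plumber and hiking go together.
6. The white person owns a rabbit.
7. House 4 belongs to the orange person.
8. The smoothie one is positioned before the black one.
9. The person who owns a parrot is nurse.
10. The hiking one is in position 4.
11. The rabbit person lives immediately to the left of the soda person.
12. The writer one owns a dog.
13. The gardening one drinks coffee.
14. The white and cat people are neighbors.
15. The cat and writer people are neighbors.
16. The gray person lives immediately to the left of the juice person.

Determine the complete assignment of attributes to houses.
Solution:

House | Job | Color | Drink | Hobby | Pet
-----------------------------------------
  1   | chef | white | coffee | gardening | rabbit
  2   | pilot | gray | soda | painting | cat
  3   | writer | brown | juice | cooking | dog
  4   | plumber | orange | smoothie | hiking | hamster
  5   | nurse | black | tea | reading | parrot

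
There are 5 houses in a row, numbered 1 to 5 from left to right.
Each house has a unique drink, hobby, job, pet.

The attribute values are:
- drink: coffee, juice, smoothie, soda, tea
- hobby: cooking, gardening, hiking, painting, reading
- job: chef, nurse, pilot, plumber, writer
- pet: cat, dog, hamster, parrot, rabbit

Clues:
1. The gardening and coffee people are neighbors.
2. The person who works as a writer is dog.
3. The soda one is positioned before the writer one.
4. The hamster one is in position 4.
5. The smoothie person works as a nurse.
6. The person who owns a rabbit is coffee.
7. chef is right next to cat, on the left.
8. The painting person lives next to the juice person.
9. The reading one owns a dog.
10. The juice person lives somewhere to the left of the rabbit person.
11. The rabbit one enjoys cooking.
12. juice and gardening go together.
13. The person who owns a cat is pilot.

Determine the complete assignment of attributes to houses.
Solution:

House | Drink | Hobby | Job | Pet
---------------------------------
  1   | soda | painting | chef | parrot
  2   | juice | gardening | pilot | cat
  3   | coffee | cooking | plumber | rabbit
  4   | smoothie | hiking | nurse | hamster
  5   | tea | reading | writer | dog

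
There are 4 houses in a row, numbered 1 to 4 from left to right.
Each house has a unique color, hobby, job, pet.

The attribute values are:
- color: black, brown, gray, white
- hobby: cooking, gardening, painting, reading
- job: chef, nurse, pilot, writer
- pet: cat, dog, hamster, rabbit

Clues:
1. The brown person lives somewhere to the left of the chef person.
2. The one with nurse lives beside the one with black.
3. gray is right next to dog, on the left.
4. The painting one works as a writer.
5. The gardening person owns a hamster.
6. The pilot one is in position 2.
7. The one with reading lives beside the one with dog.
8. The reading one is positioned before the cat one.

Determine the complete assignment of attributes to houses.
Solution:

House | Color | Hobby | Job | Pet
---------------------------------
  1   | gray | reading | nurse | rabbit
  2   | black | cooking | pilot | dog
  3   | brown | painting | writer | cat
  4   | white | gardening | chef | hamster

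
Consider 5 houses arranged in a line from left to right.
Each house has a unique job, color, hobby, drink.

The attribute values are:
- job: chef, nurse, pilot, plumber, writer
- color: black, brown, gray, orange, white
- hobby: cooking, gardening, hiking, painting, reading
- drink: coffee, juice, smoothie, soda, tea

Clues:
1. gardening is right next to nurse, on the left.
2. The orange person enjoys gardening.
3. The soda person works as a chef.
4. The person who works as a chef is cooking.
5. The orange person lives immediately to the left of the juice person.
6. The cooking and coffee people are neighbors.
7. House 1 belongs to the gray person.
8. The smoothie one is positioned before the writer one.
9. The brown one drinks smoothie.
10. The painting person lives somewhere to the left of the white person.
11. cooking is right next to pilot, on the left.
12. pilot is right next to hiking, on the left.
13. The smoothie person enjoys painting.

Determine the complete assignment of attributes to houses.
Solution:

House | Job | Color | Hobby | Drink
-----------------------------------
  1   | chef | gray | cooking | soda
  2   | pilot | orange | gardening | coffee
  3   | nurse | black | hiking | juice
  4   | plumber | brown | painting | smoothie
  5   | writer | white | reading | tea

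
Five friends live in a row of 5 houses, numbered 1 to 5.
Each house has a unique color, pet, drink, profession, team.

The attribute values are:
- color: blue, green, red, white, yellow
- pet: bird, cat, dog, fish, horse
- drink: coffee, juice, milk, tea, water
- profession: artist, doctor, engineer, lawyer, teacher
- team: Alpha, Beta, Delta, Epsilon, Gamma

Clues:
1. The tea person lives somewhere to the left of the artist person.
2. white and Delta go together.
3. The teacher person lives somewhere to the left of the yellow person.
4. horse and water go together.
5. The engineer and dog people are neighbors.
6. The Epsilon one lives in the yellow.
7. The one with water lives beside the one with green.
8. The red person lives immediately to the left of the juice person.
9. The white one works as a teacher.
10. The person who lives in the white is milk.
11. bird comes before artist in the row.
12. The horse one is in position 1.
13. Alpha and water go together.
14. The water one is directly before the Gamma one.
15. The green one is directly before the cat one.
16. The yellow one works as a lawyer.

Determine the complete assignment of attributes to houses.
Solution:

House | Color | Pet | Drink | Profession | Team
-----------------------------------------------
  1   | red | horse | water | engineer | Alpha
  2   | green | dog | juice | doctor | Gamma
  3   | white | cat | milk | teacher | Delta
  4   | yellow | bird | tea | lawyer | Epsilon
  5   | blue | fish | coffee | artist | Beta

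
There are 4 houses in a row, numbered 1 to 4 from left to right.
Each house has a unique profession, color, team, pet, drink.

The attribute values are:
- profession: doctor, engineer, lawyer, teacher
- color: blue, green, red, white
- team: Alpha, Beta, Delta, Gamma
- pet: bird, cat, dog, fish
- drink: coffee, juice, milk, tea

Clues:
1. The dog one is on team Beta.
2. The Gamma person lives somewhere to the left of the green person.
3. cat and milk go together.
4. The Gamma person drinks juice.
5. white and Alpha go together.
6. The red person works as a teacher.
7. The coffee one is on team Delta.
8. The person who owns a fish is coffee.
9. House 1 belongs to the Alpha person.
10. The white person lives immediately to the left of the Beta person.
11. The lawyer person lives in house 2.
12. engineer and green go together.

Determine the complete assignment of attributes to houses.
Solution:

House | Profession | Color | Team | Pet | Drink
-----------------------------------------------
  1   | doctor | white | Alpha | cat | milk
  2   | lawyer | blue | Beta | dog | tea
  3   | teacher | red | Gamma | bird | juice
  4   | engineer | green | Delta | fish | coffee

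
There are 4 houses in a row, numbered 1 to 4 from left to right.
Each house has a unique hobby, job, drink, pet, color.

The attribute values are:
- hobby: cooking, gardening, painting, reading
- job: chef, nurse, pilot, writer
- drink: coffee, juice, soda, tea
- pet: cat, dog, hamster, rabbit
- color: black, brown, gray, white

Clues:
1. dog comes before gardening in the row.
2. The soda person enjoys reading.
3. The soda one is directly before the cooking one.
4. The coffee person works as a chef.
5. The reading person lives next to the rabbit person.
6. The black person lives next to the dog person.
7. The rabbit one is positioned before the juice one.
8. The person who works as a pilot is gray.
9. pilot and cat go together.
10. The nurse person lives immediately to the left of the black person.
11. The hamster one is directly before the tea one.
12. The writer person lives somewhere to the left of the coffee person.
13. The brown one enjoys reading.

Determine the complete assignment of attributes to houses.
Solution:

House | Hobby | Job | Drink | Pet | Color
-----------------------------------------
  1   | reading | nurse | soda | hamster | brown
  2   | cooking | writer | tea | rabbit | black
  3   | painting | chef | coffee | dog | white
  4   | gardening | pilot | juice | cat | gray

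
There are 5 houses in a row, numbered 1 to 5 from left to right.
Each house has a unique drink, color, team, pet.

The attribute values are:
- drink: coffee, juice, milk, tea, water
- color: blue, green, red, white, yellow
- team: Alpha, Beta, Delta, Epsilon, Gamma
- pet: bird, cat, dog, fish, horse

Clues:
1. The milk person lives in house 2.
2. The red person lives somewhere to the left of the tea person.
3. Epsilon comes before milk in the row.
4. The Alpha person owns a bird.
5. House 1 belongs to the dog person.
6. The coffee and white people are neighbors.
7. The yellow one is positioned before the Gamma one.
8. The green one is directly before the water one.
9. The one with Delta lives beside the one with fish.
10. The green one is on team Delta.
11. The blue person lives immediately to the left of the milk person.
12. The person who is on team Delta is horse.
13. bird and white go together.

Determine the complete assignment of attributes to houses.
Solution:

House | Drink | Color | Team | Pet
----------------------------------
  1   | juice | blue | Epsilon | dog
  2   | milk | green | Delta | horse
  3   | water | yellow | Beta | fish
  4   | coffee | red | Gamma | cat
  5   | tea | white | Alpha | bird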